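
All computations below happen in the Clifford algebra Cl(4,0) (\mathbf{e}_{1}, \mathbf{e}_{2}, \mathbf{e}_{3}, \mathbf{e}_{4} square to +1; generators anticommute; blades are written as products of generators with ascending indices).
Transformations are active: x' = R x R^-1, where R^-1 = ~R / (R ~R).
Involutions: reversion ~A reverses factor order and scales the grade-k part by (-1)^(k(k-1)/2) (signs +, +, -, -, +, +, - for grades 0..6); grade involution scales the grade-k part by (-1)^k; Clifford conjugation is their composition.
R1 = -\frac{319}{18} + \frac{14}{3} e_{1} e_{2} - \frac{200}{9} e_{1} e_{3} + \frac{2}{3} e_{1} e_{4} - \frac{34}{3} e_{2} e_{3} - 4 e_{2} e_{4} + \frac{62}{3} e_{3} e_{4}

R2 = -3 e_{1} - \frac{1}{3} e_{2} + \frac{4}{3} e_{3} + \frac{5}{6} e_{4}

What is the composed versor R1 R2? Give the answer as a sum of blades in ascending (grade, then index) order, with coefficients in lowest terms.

Distribute over the terms of R2 (each basis-blade product reordered to ascending indices, repeated generators contracted through their squares):
R1 (-3 e_{1}) = \frac{319}{6} e_{1} + 14 e_{2} - \frac{200}{3} e_{3} + 2 e_{4} + 34 e_{1} e_{2} e_{3} + 12 e_{1} e_{2} e_{4} - 62 e_{1} e_{3} e_{4}
R1 (-\frac{1}{3} e_{2}) = -\frac{14}{9} e_{1} + \frac{319}{54} e_{2} - \frac{34}{9} e_{3} - \frac{4}{3} e_{4} - \frac{200}{27} e_{1} e_{2} e_{3} + \frac{2}{9} e_{1} e_{2} e_{4} - \frac{62}{9} e_{2} e_{3} e_{4}
R1 (\frac{4}{3} e_{3}) = -\frac{800}{27} e_{1} - \frac{136}{9} e_{2} - \frac{638}{27} e_{3} - \frac{248}{9} e_{4} + \frac{56}{9} e_{1} e_{2} e_{3} - \frac{8}{9} e_{1} e_{3} e_{4} + \frac{16}{3} e_{2} e_{3} e_{4}
R1 (\frac{5}{6} e_{4}) = \frac{5}{9} e_{1} - \frac{10}{3} e_{2} + \frac{155}{9} e_{3} - \frac{1595}{108} e_{4} + \frac{35}{9} e_{1} e_{2} e_{4} - \frac{500}{27} e_{1} e_{3} e_{4} - \frac{85}{9} e_{2} e_{3} e_{4}
Summing the partial products and collecting blades:
Answer: \frac{1217}{54} e_{1} + \frac{79}{54} e_{2} - \frac{2075}{27} e_{3} - \frac{4499}{108} e_{4} + \frac{886}{27} e_{1} e_{2} e_{3} + \frac{145}{9} e_{1} e_{2} e_{4} - \frac{2198}{27} e_{1} e_{3} e_{4} - 11 e_{2} e_{3} e_{4}


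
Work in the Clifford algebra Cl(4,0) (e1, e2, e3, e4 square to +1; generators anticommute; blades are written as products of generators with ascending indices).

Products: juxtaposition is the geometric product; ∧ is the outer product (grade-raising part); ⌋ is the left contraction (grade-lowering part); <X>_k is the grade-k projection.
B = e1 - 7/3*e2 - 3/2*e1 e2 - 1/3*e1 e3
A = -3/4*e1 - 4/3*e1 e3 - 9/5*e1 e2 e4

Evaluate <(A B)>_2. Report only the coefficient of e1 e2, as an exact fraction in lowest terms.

step 1: -43/36 + 9/8*e2 + 19/12*e3 - 27/10*e4 + 7/4*e1 e2 - 21/5*e1 e4 + 2*e2 e3 - 9/5*e2 e4 - 28/9*e1 e2 e3 - 3/5*e2 e3 e4
step 2: 7/4*e1 e2 - 21/5*e1 e4 + 2*e2 e3 - 9/5*e2 e4
Answer: 7/4


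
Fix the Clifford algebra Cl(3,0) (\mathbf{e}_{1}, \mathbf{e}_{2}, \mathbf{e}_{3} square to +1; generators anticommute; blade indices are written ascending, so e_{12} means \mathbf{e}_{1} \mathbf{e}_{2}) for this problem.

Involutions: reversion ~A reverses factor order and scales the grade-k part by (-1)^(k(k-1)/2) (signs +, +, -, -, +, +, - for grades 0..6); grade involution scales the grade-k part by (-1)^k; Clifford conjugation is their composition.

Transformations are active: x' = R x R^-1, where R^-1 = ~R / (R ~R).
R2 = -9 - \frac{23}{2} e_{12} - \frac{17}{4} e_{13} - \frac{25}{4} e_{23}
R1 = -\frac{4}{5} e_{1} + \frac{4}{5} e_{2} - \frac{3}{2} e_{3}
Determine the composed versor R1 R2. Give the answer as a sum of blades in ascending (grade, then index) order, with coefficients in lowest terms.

Distribute over the terms of R1 (each basis-blade product reordered to ascending indices, repeated generators contracted through their squares):
(-\frac{4}{5} e_{1}) R2 = \frac{36}{5} e_{1} + \frac{46}{5} e_{2} + \frac{17}{5} e_{3} + 5 e_{123}
(\frac{4}{5} e_{2}) R2 = \frac{46}{5} e_{1} - \frac{36}{5} e_{2} - 5 e_{3} + \frac{17}{5} e_{123}
(-\frac{3}{2} e_{3}) R2 = -\frac{51}{8} e_{1} - \frac{75}{8} e_{2} + \frac{27}{2} e_{3} + \frac{69}{4} e_{123}
Summing the partial products and collecting blades:
Answer: \frac{401}{40} e_{1} - \frac{59}{8} e_{2} + \frac{119}{10} e_{3} + \frac{513}{20} e_{123}


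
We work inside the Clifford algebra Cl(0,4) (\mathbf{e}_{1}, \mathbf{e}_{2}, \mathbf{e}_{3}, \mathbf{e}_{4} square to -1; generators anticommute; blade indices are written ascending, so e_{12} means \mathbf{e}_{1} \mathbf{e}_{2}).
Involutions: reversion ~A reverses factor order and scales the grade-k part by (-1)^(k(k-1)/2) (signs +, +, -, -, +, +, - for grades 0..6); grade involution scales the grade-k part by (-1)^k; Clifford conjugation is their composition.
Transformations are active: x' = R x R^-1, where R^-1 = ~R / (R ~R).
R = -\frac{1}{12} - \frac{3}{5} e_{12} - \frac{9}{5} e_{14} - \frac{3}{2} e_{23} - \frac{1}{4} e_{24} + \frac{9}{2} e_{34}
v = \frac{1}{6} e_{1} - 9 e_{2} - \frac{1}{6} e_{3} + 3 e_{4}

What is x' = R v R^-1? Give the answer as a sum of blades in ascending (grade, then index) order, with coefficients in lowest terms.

~R = -\frac{1}{12} + \frac{3}{5} e_{12} + \frac{9}{5} e_{14} + \frac{3}{2} e_{23} + \frac{1}{4} e_{24} - \frac{9}{2} e_{34}, and R ~R = \frac{9421}{360}, so R^-1 = ~R / (\frac{9421}{360}).
R v = -\frac{1}{72} e_{1} + \frac{23}{20} e_{2} + \frac{1}{72} e_{3} + \frac{19}{20} e_{4} - \frac{3}{20} e_{123} - \frac{433}{24} e_{124} + \frac{9}{20} e_{134} - \frac{1081}{24} e_{234}
Answer: \frac{19789}{56526} e_{1} - \frac{84597}{9421} e_{2} - \frac{35341}{56526} e_{3} + \frac{28119}{9421} e_{4}


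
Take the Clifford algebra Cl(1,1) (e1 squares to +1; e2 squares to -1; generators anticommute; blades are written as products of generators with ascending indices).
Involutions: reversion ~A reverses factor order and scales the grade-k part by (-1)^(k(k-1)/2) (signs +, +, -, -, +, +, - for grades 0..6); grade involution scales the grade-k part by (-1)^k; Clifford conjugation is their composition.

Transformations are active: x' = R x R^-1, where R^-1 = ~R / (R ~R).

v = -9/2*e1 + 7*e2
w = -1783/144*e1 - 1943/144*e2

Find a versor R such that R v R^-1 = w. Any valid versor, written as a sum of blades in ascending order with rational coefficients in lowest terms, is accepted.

Why this works: both vectors square to -115/4, so q(v) = q(w) and R = v + w = -2431/144*e1 - 935/144*e2 carries v to w — its own direction survives, the complement (v - w)/2 flips.
Answer: -2431/144*e1 - 935/144*e2


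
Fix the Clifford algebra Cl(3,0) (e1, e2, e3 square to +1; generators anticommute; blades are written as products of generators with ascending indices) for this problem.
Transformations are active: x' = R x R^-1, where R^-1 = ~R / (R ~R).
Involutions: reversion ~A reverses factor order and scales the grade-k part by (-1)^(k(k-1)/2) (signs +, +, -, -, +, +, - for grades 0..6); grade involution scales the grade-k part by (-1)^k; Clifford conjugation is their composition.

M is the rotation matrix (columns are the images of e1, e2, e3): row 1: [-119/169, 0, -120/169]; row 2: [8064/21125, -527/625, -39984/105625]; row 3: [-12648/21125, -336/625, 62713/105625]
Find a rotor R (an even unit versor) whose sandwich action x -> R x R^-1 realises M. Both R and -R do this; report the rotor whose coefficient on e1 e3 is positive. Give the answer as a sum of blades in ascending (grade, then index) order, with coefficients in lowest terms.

Method: write R = a + b12*e1 e2 + b13*e1 e3 + b23*e2 e3 with a^2 + b12^2 + b13^2 + b23^2 = 1 (so R^-1 = ~R). Expanding the columns R e_j ~R gives tr M = 4a^2 - 1 and, from the antisymmetric part, M21 - M12 = -4a*b12, M13 - M31 = 4a*b13, M32 - M23 = -4a*b23.
Here tr M = -4029/4225, so a^2 = (1 + tr M)/4 = 49/4225 and a = ±7/65. Taking a = 7/65: M21 - M12 = 8064/21125, M13 - M31 = -2352/21125, M32 - M23 = -672/4225, giving b12 = -288/325, b13 = -84/325, b23 = 24/65, i.e. R = 7/65 - 288/325*e1 e2 - 84/325*e1 e3 + 24/65*e2 e3.
Its e1 e3 coefficient is negative, so report the other preimage -R.
Answer: -7/65 + 288/325*e1 e2 + 84/325*e1 e3 - 24/65*e2 e3. Note: both R and -R realise this M (trace -4029/4225); the covering map identifies them, and the e1 e3-coefficient sign is the tie-breaker.


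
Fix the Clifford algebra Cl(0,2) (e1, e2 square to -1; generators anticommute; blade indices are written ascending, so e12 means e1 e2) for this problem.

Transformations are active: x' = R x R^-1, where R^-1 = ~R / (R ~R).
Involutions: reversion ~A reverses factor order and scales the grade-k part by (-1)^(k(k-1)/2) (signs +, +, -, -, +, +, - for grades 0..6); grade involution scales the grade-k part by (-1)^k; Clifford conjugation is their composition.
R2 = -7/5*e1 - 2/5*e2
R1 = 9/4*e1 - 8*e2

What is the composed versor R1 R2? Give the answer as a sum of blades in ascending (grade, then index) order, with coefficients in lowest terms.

Distribute over the terms of R1 (each basis-blade product reordered to ascending indices, repeated generators contracted through their squares):
(9/4*e1) R2 = 63/20 - 9/10*e12
(-8*e2) R2 = -16/5 - 56/5*e12
Summing the partial products and collecting blades:
Answer: -1/20 - 121/10*e12


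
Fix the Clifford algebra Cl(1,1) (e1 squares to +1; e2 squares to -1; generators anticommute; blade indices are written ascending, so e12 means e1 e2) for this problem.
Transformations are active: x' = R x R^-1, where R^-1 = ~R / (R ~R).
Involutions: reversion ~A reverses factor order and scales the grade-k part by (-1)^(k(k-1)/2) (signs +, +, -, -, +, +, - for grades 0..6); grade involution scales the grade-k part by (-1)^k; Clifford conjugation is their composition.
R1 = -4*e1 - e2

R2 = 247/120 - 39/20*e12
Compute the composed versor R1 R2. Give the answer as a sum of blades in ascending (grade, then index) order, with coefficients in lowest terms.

Distribute over the terms of R1 (each basis-blade product reordered to ascending indices, repeated generators contracted through their squares):
(-4*e1) R2 = -247/30*e1 + 39/5*e2
(-e2) R2 = 39/20*e1 - 247/120*e2
Summing the partial products and collecting blades:
Answer: -377/60*e1 + 689/120*e2


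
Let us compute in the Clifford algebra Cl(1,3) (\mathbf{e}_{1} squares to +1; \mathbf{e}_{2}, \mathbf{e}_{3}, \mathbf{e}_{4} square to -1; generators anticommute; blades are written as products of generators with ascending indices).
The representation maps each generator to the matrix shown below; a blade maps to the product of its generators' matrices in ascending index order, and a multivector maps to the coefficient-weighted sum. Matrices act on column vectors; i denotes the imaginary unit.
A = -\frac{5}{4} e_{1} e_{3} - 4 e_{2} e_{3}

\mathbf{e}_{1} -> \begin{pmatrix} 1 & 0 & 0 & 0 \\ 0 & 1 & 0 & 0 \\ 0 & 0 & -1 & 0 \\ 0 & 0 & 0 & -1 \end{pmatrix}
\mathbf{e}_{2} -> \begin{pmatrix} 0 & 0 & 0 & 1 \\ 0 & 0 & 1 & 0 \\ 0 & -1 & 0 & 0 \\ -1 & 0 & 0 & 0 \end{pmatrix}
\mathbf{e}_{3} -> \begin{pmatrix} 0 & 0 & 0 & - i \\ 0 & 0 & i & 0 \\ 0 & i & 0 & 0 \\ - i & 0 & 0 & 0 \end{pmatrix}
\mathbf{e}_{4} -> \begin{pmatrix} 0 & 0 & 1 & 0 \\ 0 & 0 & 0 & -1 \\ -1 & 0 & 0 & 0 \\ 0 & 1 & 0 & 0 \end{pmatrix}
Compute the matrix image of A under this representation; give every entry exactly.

Bivector images (products of the table entries): rho(e_{1} e_{3}) = rho(\mathbf{e}_{1})rho(\mathbf{e}_{3}) = \begin{pmatrix} 0 & 0 & 0 & - i \\ 0 & 0 & i & 0 \\ 0 & - i & 0 & 0 \\ i & 0 & 0 & 0 \end{pmatrix}; rho(e_{2} e_{3}) = rho(\mathbf{e}_{2})rho(\mathbf{e}_{3}) = \begin{pmatrix} - i & 0 & 0 & 0 \\ 0 & i & 0 & 0 \\ 0 & 0 & - i & 0 \\ 0 & 0 & 0 & i \end{pmatrix}.
M = (-\frac{5}{4})*rho(e_{1} e_{3}) + (-4)*rho(e_{2} e_{3}), summed entrywise:
Answer: \begin{pmatrix} 4 i & 0 & 0 & \frac{5 i}{4} \\ 0 & - 4 i & - \frac{5 i}{4} & 0 \\ 0 & \frac{5 i}{4} & 4 i & 0 \\ - \frac{5 i}{4} & 0 & 0 & - 4 i \end{pmatrix}


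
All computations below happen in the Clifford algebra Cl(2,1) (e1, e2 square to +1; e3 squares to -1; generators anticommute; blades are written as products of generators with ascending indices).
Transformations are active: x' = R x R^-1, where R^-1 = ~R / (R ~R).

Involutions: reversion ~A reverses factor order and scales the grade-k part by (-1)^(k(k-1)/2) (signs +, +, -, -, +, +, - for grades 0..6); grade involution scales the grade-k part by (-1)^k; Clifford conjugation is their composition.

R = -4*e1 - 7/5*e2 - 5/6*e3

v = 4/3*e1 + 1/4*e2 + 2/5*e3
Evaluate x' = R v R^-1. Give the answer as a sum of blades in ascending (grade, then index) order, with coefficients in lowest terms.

~R = -4*e1 - 7/5*e2 - 5/6*e3, and R ~R = 15539/900, so R^-1 = ~R / (15539/900).
R v = -107/20 + 13/15*e1 e2 - 22/45*e1 e3 - 211/600*e2 e3
Answer: 53404/46617*e1 + 38389/62156*e2 + 9047/77695*e3


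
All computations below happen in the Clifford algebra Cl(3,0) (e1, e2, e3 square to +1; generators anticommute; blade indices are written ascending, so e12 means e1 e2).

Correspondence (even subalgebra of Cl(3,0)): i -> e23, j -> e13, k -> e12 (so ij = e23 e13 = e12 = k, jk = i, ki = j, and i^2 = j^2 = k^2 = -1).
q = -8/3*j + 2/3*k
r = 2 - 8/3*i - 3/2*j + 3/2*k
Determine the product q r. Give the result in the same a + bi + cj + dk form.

In blades: q = 2/3*e12 - 8/3*e13, r = 2 + 3/2*e12 - 3/2*e13 - 8/3*e23.
Distribute q over r term by term (generator squares from the signature, products reordered to ascending indices): (2/3*e12)*r = -1 + 4/3*e12 - 16/9*e13 + e23; (-8/3*e13)*r = -4 - 64/9*e12 - 16/3*e13 - 4*e23.
Sum: -5 - 52/9*e12 - 64/9*e13 - 3*e23; translating back through the correspondence:
Answer: -5 - 3i - 64/9*j - 52/9*k


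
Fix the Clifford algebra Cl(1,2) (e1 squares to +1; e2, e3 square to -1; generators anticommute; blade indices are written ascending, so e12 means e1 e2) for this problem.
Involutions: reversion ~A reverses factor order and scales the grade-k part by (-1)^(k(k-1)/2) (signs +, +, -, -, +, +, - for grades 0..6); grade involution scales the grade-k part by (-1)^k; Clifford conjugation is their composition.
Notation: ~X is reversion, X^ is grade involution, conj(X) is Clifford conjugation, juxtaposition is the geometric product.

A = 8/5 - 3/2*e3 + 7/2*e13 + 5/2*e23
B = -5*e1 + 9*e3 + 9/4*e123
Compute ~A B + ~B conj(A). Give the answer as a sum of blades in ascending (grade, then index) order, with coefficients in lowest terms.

first term: 27/2 + 233/8*e1 + 243/8*e2 - 31/10*e3 + 27/8*e12 - 15/2*e13 + 161/10*e123
second term: -27/2 - 361/8*e1 - 243/8*e2 + 319/10*e3 + 27/8*e12 - 15/2*e13 + 89/10*e123
Answer: -16*e1 + 144/5*e3 + 27/4*e12 - 15*e13 + 25*e123


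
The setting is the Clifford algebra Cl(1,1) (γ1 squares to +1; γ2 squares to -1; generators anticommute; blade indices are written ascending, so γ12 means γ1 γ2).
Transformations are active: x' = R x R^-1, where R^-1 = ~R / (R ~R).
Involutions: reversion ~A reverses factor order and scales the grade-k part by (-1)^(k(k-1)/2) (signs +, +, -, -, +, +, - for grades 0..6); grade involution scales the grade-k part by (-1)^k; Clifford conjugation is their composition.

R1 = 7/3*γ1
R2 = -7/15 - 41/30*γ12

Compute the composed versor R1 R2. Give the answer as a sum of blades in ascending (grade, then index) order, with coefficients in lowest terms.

Distribute over the terms of R1 (each basis-blade product reordered to ascending indices, repeated generators contracted through their squares):
(7/3*γ1) R2 = -49/45*γ1 - 287/90*γ2
Answer: -49/45*γ1 - 287/90*γ2


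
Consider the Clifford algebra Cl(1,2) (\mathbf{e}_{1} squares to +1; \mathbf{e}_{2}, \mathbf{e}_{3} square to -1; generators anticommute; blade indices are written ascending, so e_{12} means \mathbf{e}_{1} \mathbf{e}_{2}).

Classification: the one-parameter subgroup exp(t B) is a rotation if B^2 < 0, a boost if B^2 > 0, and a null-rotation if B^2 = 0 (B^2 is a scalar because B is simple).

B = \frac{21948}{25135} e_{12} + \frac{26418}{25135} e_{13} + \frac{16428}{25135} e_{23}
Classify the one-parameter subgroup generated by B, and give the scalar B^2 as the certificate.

B^2 term by term: the squares give (\frac{21948}{25135})^2*(e_{12})^2 + (\frac{26418}{25135})^2*(e_{13})^2 + (\frac{16428}{25135})^2*(e_{23})^2 = \frac{481714704}{631768225}*(+1) + \frac{697910724}{631768225}*(+1) + \frac{269879184}{631768225}*(-1) = \frac{36}{25} (each basis 2-blade squares to minus the product of its generators' squares); cross terms between blades sharing an index anticommute and cancel. So B^2 = \frac{36}{25}.
Answer: boost, certificate B^2 = \frac{36}{25}. Check the certificate: B^2 = \frac{36}{25}, and that sign is decisive whatever form B takes.


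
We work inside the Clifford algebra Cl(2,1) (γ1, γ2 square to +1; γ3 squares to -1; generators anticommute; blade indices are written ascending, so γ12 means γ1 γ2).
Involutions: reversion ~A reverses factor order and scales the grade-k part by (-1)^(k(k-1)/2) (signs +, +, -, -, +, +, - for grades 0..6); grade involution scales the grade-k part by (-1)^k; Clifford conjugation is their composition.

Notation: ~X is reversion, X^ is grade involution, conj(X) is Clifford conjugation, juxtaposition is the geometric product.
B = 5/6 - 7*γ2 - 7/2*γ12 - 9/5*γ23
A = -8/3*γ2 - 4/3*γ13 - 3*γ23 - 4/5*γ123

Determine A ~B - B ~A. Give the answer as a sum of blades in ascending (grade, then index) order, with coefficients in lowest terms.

first term: 199/15 + 592/75*γ1 - 20/9*γ2 - 23*γ3 - 12/5*γ12 + 341/90*γ13 - 43/6*γ23 - 10*γ123
second term: 199/15 + 592/75*γ1 - 20/9*γ2 - 23*γ3 + 12/5*γ12 - 341/90*γ13 + 43/6*γ23 + 10*γ123
Answer: -24/5*γ12 + 341/45*γ13 - 43/3*γ23 - 20*γ123


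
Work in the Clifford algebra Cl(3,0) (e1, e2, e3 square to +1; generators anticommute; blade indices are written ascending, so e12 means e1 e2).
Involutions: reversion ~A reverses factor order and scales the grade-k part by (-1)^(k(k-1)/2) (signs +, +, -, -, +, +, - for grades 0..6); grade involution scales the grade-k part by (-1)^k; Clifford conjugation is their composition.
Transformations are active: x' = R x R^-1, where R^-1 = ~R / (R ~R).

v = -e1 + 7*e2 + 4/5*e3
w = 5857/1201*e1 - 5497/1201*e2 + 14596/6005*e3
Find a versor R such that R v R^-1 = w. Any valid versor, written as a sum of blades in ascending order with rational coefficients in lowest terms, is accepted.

Reasoning: v^2 = w^2 = 1266/25 since conjugation preserves the quadratic form; R = v + w = 4656/1201*e1 + 2910/1201*e2 + 3880/1201*e3 is then valid when invertible, keeping its own part and reversing (v - w)/2.
Answer: 4656/1201*e1 + 2910/1201*e2 + 3880/1201*e3


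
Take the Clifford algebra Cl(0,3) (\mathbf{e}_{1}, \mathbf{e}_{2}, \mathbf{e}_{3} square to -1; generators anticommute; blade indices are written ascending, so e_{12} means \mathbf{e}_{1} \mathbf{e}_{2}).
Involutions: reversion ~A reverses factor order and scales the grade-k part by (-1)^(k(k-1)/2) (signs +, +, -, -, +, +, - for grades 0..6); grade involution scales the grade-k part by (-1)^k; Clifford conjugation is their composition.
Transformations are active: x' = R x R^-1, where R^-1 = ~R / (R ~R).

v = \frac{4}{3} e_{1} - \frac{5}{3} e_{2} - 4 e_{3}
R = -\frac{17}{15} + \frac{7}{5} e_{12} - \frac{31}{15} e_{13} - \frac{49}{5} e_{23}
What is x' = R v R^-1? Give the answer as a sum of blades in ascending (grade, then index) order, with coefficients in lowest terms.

~R = -\frac{17}{15} - \frac{7}{5} e_{12} + \frac{31}{15} e_{13} + \frac{49}{5} e_{23}, and R ~R = \frac{932}{9}, so R^-1 = ~R / (\frac{932}{9}).
R v = -\frac{67}{9} e_{1} - \frac{319}{9} e_{2} + \frac{163}{9} e_{3} - \frac{199}{9} e_{123}
Answer: \frac{3512}{1165} e_{1} + \frac{5452}{3495} e_{2} + \frac{2101}{699} e_{3}


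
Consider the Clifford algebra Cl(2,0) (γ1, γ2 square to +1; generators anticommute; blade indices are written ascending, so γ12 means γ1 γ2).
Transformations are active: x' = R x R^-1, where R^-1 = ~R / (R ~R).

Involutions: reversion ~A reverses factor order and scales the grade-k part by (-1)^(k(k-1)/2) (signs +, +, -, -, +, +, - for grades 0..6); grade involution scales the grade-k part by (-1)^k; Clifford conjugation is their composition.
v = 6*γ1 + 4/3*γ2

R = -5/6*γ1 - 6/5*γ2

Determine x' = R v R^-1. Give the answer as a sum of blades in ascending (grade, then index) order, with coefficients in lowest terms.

~R = -5/6*γ1 - 6/5*γ2, and R ~R = 1921/900, so R^-1 = ~R / (1921/900).
R v = -33/5 + 274/45*γ12
Answer: -1626/1921*γ1 + 35084/5763*γ2


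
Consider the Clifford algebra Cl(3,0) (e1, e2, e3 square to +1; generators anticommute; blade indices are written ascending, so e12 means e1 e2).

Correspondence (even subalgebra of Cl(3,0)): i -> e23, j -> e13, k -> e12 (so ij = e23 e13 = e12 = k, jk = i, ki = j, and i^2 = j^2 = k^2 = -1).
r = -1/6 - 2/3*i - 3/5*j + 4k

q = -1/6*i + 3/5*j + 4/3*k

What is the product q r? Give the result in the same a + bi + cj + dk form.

In blades: q = 4/3*e12 + 3/5*e13 - 1/6*e23, r = -1/6 + 4*e12 - 3/5*e13 - 2/3*e23.
Distribute q over r term by term (generator squares from the signature, products reordered to ascending indices): (4/3*e12)*r = -16/3 - 2/9*e12 - 8/9*e13 + 4/5*e23; (3/5*e13)*r = 9/25 + 2/5*e12 - 1/10*e13 + 12/5*e23; (-1/6*e23)*r = -1/9 + 1/10*e12 + 2/3*e13 + 1/36*e23.
Sum: -1144/225 + 5/18*e12 - 29/90*e13 + 581/180*e23; translating back through the correspondence:
Answer: -1144/225 + 581/180*i - 29/90*j + 5/18*k


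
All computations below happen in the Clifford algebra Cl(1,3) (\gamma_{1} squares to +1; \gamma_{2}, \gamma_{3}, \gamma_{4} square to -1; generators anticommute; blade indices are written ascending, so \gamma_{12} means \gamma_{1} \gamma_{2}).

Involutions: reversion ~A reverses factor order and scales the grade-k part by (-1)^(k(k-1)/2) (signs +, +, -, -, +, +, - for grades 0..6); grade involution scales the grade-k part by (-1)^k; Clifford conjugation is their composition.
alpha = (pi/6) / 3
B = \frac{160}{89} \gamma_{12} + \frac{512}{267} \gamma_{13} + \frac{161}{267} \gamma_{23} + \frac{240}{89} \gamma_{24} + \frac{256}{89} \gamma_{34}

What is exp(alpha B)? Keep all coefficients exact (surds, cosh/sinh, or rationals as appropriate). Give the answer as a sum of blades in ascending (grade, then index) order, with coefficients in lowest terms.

B^2 term by term: the squares give (\frac{160}{89})^2*(\gamma_{12})^2 + (\frac{512}{267})^2*(\gamma_{13})^2 + (\frac{161}{267})^2*(\gamma_{23})^2 + (\frac{240}{89})^2*(\gamma_{24})^2 + (\frac{256}{89})^2*(\gamma_{34})^2 = \frac{25600}{7921}*(+1) + \frac{262144}{71289}*(+1) + \frac{25921}{71289}*(-1) + \frac{57600}{7921}*(-1) + \frac{65536}{7921}*(-1) = -9 (each basis 2-blade squares to minus the product of its generators' squares); cross terms between blades sharing an index anticommute and cancel; the commuting (index-disjoint) pairs give grade-4 terms 2*c*c'*(blade product), which cancel blade by blade — \gamma_{1234}: \frac{81920}{7921} - \frac{81920}{7921} = 0 — confirming B is simple. So B^2 = -9.
B^2 = -9 — since the square is negative, the closed form is circular: l = 3, alpha*l = \frac{\pi}{6}, so exp(alpha B) = cos(\frac{\pi}{6}) + (sin(\frac{\pi}{6})/3)*B = \frac{\sqrt{3}}{2} + (\frac{1}{6})*B.
Answer: \frac{\sqrt{3}}{2} + \frac{80}{267} \gamma_{12} + \frac{256}{801} \gamma_{13} + \frac{161}{1602} \gamma_{23} + \frac{40}{89} \gamma_{24} + \frac{128}{267} \gamma_{34}


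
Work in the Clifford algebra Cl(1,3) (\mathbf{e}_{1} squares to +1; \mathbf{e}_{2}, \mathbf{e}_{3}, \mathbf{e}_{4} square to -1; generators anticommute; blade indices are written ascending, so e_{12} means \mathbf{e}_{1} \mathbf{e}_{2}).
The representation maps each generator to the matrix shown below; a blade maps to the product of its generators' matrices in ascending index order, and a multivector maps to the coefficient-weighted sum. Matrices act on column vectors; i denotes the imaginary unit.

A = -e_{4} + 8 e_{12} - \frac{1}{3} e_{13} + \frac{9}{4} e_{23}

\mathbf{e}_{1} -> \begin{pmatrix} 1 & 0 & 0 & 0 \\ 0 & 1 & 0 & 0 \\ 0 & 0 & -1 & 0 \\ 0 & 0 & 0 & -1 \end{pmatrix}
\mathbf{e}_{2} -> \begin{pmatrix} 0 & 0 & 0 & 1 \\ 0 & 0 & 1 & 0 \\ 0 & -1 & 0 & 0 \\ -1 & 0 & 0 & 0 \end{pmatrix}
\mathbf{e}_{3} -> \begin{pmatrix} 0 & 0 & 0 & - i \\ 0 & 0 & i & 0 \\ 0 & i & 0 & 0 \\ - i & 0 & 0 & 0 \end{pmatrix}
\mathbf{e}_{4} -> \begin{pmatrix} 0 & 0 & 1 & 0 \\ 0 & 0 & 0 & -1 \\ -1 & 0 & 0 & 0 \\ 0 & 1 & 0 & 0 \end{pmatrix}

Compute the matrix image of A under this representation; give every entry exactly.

Bivector images (products of the table entries): rho(e_{12}) = rho(\mathbf{e}_{1})rho(\mathbf{e}_{2}) = \begin{pmatrix} 0 & 0 & 0 & 1 \\ 0 & 0 & 1 & 0 \\ 0 & 1 & 0 & 0 \\ 1 & 0 & 0 & 0 \end{pmatrix}; rho(e_{13}) = rho(\mathbf{e}_{1})rho(\mathbf{e}_{3}) = \begin{pmatrix} 0 & 0 & 0 & - i \\ 0 & 0 & i & 0 \\ 0 & - i & 0 & 0 \\ i & 0 & 0 & 0 \end{pmatrix}; rho(e_{23}) = rho(\mathbf{e}_{2})rho(\mathbf{e}_{3}) = \begin{pmatrix} - i & 0 & 0 & 0 \\ 0 & i & 0 & 0 \\ 0 & 0 & - i & 0 \\ 0 & 0 & 0 & i \end{pmatrix}.
M = (-1)*rho(e_{4}) + (8)*rho(e_{12}) + (-\frac{1}{3})*rho(e_{13}) + (\frac{9}{4})*rho(e_{23}), summed entrywise:
Answer: \begin{pmatrix} - \frac{9 i}{4} & 0 & -1 & 8 + \frac{i}{3} \\ 0 & \frac{9 i}{4} & 8 - \frac{i}{3} & 1 \\ 1 & 8 + \frac{i}{3} & - \frac{9 i}{4} & 0 \\ 8 - \frac{i}{3} & -1 & 0 & \frac{9 i}{4} \end{pmatrix}


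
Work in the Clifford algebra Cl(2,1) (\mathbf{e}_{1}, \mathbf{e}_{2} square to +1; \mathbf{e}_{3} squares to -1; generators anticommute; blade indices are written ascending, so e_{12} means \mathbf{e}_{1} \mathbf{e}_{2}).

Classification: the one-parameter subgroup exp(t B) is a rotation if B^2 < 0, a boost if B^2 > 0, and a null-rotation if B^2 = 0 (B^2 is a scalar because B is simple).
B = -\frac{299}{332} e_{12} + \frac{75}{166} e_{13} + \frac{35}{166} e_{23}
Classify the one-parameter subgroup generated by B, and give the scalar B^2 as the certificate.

B^2 term by term: the squares give (-\frac{299}{332})^2*(e_{12})^2 + (\frac{75}{166})^2*(e_{13})^2 + (\frac{35}{166})^2*(e_{23})^2 = \frac{89401}{110224}*(-1) + \frac{5625}{27556}*(+1) + \frac{1225}{27556}*(+1) = -\frac{9}{16} (each basis 2-blade squares to minus the product of its generators' squares); cross terms between blades sharing an index anticommute and cancel. So B^2 = -\frac{9}{16}.
Answer: rotation, certificate B^2 = -\frac{9}{16}. No conjugation can change B^2 = -\frac{9}{16}; the sign gives the class.


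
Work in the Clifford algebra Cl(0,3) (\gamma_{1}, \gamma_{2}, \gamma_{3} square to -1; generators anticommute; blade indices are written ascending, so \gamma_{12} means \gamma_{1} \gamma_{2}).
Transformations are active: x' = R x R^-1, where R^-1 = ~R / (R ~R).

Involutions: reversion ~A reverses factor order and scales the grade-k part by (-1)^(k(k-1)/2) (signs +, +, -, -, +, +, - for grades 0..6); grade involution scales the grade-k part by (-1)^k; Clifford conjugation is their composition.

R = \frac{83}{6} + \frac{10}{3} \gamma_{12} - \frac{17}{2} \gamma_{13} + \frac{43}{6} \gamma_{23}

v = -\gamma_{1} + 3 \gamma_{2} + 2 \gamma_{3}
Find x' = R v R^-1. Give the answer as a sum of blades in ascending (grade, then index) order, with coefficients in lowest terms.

~R = \frac{83}{6} - \frac{10}{3} \gamma_{12} + \frac{17}{2} \gamma_{13} - \frac{43}{6} \gamma_{23}, and R ~R = \frac{3913}{12}, so R^-1 = ~R / (\frac{3913}{12}).
R v = -\frac{41}{6} \gamma_{1} + \frac{143}{6} \gamma_{2} + \frac{173}{3} \gamma_{3} + 25 \gamma_{123}
Answer: \frac{17833}{11739} \gamma_{1} + \frac{3821}{11739} \gamma_{2} + \frac{39958}{11739} \gamma_{3}


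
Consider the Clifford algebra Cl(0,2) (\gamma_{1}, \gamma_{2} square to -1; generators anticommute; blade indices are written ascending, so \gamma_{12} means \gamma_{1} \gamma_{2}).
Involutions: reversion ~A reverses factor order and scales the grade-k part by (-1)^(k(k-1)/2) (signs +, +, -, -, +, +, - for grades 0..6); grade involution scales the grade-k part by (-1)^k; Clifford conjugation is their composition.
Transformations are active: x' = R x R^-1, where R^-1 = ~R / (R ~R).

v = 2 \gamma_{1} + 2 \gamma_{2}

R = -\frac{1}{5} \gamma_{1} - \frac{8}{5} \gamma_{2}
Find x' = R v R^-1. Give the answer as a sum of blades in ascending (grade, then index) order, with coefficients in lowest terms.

~R = -\frac{1}{5} \gamma_{1} - \frac{8}{5} \gamma_{2}, and R ~R = -\frac{13}{5}, so R^-1 = ~R / (-\frac{13}{5}).
R v = \frac{18}{5} + \frac{14}{5} \gamma_{12}
Answer: -\frac{94}{65} \gamma_{1} + \frac{158}{65} \gamma_{2}


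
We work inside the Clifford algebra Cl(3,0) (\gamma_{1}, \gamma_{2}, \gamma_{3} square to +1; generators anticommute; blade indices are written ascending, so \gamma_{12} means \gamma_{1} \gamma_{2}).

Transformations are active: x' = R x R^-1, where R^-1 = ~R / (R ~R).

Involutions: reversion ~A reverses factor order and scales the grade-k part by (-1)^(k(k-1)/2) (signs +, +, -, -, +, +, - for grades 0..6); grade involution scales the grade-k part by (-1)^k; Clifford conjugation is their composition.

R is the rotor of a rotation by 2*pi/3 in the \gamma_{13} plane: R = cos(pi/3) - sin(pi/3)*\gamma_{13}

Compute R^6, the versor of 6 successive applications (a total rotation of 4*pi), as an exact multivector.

The rotor phase is half the rotation angle and phases add under composition, so 6 steps in the \gamma_{13} plane accumulate phase 6*(pi/3) = 2 \pi: R^6 = cos(2 \pi) - sin(2 \pi)*\gamma_{13}.
cos(2 \pi) = 1 and sin(2 \pi) = 0, so R^6 = 1. The total rotation 4*pi is 2 full turns, so every vector returns to itself, yet the rotor is +1, back on the identity sheet (an even number of 2*pi turns).
Answer: 1


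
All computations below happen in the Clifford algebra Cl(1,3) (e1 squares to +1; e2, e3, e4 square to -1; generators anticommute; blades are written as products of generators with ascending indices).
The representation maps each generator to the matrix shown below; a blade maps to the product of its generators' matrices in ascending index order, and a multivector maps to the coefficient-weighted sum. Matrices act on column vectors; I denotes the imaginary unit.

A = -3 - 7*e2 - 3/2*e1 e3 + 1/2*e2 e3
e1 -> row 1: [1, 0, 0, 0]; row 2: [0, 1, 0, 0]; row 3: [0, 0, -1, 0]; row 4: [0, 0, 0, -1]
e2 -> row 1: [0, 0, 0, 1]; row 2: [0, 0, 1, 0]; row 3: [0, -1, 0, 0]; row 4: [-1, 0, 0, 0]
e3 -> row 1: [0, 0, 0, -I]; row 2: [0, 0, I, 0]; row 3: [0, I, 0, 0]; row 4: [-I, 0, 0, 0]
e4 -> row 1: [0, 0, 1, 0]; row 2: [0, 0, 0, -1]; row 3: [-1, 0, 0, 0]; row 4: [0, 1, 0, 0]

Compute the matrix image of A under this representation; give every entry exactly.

Bivector images (products of the table entries): rho(e1 e3) = rho(e1)rho(e3) = row 1: [0, 0, 0, -I]; row 2: [0, 0, I, 0]; row 3: [0, -I, 0, 0]; row 4: [I, 0, 0, 0]; rho(e2 e3) = rho(e2)rho(e3) = row 1: [-I, 0, 0, 0]; row 2: [0, I, 0, 0]; row 3: [0, 0, -I, 0]; row 4: [0, 0, 0, I].
M = (-3)*1 + (-7)*rho(e2) + (-3/2)*rho(e1 e3) + (1/2)*rho(e2 e3), summed entrywise (1 is the identity matrix):
Answer: row 1: [-3 - I/2, 0, 0, -7 + 3*I/2]; row 2: [0, -3 + I/2, -7 - 3*I/2, 0]; row 3: [0, 7 + 3*I/2, -3 - I/2, 0]; row 4: [7 - 3*I/2, 0, 0, -3 + I/2]


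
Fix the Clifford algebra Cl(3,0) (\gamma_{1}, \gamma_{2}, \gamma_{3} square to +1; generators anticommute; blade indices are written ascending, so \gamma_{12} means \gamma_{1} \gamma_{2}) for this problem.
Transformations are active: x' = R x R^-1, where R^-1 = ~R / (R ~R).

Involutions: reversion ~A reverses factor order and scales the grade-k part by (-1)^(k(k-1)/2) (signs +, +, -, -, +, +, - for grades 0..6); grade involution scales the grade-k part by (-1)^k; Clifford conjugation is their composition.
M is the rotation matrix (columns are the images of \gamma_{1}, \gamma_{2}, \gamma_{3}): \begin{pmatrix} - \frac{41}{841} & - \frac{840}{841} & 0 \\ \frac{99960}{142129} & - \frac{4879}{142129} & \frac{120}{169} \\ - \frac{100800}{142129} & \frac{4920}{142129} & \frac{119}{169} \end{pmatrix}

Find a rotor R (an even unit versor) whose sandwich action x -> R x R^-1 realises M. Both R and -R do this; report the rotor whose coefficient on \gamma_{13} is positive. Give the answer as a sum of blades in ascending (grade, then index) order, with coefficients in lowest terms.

Method: write R = a + b12*\gamma_{12} + b13*\gamma_{13} + b23*\gamma_{23} with a^2 + b12^2 + b13^2 + b23^2 = 1 (so R^-1 = ~R). Expanding the columns R e_j ~R gives tr M = 4a^2 - 1 and, from the antisymmetric part, M21 - M12 = -4a*b12, M13 - M31 = 4a*b13, M32 - M23 = -4a*b23.
Here tr M = \frac{88271}{142129}, so a^2 = (1 + tr M)/4 = \frac{57600}{142129} and a = ±\frac{240}{377}. Taking a = \frac{240}{377}: M21 - M12 = \frac{241920}{142129}, M13 - M31 = \frac{100800}{142129}, M32 - M23 = -\frac{96000}{142129}, giving b12 = -\frac{252}{377}, b13 = \frac{105}{377}, b23 = \frac{100}{377}, i.e. R = \frac{240}{377} - \frac{252}{377} \gamma_{12} + \frac{105}{377} \gamma_{13} + \frac{100}{377} \gamma_{23}.
Its \gamma_{13} coefficient is already positive.
Answer: \frac{240}{377} - \frac{252}{377} \gamma_{12} + \frac{105}{377} \gamma_{13} + \frac{100}{377} \gamma_{23}. Key observation: the double cover Spin(3) -> SO(3) sends R and -R to the same matrix (trace \frac{88271}{142129} here), so the stated sign of the \gamma_{13} coefficient is what selects one sheet.


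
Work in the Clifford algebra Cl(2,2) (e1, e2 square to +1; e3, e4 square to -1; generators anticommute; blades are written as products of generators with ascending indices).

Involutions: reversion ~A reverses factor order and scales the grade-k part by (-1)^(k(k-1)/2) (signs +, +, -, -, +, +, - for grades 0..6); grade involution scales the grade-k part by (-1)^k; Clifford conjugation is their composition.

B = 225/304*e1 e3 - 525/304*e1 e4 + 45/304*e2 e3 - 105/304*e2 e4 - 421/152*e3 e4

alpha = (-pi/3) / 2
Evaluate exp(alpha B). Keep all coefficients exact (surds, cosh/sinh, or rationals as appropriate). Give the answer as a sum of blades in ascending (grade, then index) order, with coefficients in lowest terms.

B^2 term by term: the squares give (225/304)^2*(e1 e3)^2 + (-525/304)^2*(e1 e4)^2 + (45/304)^2*(e2 e3)^2 + (-105/304)^2*(e2 e4)^2 + (-421/152)^2*(e3 e4)^2 = 50625/92416*(+1) + 275625/92416*(+1) + 2025/92416*(+1) + 11025/92416*(+1) + 177241/23104*(-1) = -4 (each basis 2-blade squares to minus the product of its generators' squares); cross terms between blades sharing an index anticommute and cancel; the commuting (index-disjoint) pairs give grade-4 terms 2*c*c'*(blade product), which cancel blade by blade — e1 e2 e3 e4: 23625/46208 - 23625/46208 = 0 — confirming B is simple. So B^2 = -4.
B^2 = -4 — the negative square puts this in the circular regime; l = 2, alpha*l = -pi/3, so exp(alpha B) = cos(-pi/3) + (sin(-pi/3)/2)*B = 1/2 + (-sqrt(3)/4)*B.
Answer: 1/2 - 225*sqrt(3)/1216*e1 e3 + 525*sqrt(3)/1216*e1 e4 - 45*sqrt(3)/1216*e2 e3 + 105*sqrt(3)/1216*e2 e4 + 421*sqrt(3)/608*e3 e4


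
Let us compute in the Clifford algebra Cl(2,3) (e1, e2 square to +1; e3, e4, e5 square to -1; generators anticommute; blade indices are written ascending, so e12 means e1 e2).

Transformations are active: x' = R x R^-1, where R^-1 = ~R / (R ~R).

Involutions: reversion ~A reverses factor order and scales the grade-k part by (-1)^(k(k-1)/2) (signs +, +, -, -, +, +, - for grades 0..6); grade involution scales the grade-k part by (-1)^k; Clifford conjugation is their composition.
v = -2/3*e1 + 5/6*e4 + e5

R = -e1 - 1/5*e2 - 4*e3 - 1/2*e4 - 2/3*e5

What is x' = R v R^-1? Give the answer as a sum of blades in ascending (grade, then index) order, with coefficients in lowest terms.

~R = -e1 - 1/5*e2 - 4*e3 - 1/2*e4 - 2/3*e5, and R ~R = -14089/900, so R^-1 = ~R / (-14089/900).
R v = 7/4 - 2/15*e12 - 8/3*e13 - 7/6*e14 - 13/9*e15 - 1/6*e24 - 1/5*e25 - 10/3*e34 - 4*e35 + 1/18*e45
Answer: 37628/42267*e1 + 630/14089*e2 + 12600/14089*e3 - 60995/84534*e4 - 11989/14089*e5


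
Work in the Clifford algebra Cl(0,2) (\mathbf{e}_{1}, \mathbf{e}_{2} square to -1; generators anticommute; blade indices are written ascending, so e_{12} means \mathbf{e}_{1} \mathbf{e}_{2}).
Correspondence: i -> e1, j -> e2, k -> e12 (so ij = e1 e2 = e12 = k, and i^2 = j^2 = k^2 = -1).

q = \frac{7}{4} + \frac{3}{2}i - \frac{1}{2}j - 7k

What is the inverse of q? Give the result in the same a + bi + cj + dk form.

In blades: q = \frac{7}{4} + \frac{3}{2} e_{1} - \frac{1}{2} e_{2} - 7 e_{12}.
With qbar = \frac{7}{4} - \frac{3}{2} e_{1} + \frac{1}{2} e_{2} + 7 e_{12} (scalar fixed, mapped units negated), q qbar = \frac{873}{16} (the sum of squared coefficients), so q^-1 = qbar / (\frac{873}{16}) = \frac{28}{873} - \frac{8}{291} e_{1} + \frac{8}{873} e_{2} + \frac{112}{873} e_{12}; translating back:
Answer: \frac{28}{873} - \frac{8}{291}i + \frac{8}{873}j + \frac{112}{873}k


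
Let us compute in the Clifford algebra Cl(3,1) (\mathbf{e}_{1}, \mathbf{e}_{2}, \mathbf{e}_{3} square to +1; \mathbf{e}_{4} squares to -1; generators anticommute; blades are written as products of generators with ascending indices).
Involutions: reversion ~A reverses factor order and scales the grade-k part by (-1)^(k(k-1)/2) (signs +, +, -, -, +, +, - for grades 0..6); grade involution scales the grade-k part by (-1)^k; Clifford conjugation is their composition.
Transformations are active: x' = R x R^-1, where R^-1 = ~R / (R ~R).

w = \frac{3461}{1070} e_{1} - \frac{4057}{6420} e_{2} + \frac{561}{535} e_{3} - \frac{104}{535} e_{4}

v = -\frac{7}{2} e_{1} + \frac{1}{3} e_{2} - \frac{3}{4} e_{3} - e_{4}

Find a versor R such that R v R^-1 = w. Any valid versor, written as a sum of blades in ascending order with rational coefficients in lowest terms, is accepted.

Key observation: q(v) = q(w) = \frac{1717}{144} (sandwiches preserve the norm), so R = v + w = -\frac{142}{535} e_{1} - \frac{639}{2140} e_{2} + \frac{639}{2140} e_{3} - \frac{639}{535} e_{4} works whenever it is invertible — the component of v along it is kept and (v - w)/2 reverses, sending v to w.
Answer: -\frac{142}{535} e_{1} - \frac{639}{2140} e_{2} + \frac{639}{2140} e_{3} - \frac{639}{535} e_{4}


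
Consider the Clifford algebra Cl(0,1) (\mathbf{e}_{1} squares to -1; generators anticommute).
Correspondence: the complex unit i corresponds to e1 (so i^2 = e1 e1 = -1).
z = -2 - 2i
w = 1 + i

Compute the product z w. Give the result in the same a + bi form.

In blades: z = -2 - 2 e_{1}, w = 1 + e_{1}.
Distribute z over w term by term (generator squares from the signature, products reordered to ascending indices): (-2)*w = -2 - 2 e_{1}; (-2 e_{1})*w = 2 - 2 e_{1}.
Sum: -4 e_{1}; translating back through the correspondence:
Answer: -4i


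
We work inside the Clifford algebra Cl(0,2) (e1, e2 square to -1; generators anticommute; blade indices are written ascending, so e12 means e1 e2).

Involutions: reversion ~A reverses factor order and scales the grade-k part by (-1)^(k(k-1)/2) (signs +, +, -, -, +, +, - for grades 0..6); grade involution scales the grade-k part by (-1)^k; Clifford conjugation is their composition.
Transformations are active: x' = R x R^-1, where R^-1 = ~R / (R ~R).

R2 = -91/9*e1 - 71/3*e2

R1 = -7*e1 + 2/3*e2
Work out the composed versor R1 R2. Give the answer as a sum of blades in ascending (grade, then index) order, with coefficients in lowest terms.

Distribute over the terms of R1 (each basis-blade product reordered to ascending indices, repeated generators contracted through their squares):
(-7*e1) R2 = -637/9 + 497/3*e12
(2/3*e2) R2 = 142/9 + 182/27*e12
Summing the partial products and collecting blades:
Answer: -55 + 4655/27*e12


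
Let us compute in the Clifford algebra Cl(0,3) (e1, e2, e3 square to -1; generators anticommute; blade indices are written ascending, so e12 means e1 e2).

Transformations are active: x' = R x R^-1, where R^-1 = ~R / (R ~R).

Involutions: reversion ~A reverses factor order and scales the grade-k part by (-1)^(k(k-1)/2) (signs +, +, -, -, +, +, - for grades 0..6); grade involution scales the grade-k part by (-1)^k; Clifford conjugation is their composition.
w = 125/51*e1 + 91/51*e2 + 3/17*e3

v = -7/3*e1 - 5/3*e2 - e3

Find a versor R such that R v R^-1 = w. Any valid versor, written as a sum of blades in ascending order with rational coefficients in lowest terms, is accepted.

Since q(v) = q(w) = -83/9, the sum R = v + w = 2/17*e1 + 2/17*e2 - 14/17*e3 does the job whenever invertible.
Answer: 2/17*e1 + 2/17*e2 - 14/17*e3


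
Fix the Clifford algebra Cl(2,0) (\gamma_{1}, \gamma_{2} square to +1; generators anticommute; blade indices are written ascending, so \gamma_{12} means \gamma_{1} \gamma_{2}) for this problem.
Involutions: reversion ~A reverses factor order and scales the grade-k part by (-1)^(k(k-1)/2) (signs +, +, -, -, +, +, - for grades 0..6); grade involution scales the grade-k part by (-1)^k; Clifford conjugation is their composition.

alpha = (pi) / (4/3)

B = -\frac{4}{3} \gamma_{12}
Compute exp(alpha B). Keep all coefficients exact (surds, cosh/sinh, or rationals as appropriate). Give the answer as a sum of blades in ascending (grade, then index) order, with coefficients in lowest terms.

B^2 = (-\frac{4}{3})^2*(\gamma_{12})^2 = \frac{16}{9}*(-1) = -\frac{16}{9} (a basis 2-blade squares to minus the product of its generators' squares).
B^2 = -\frac{16}{9} — since the square is negative, the closed form is circular: l = \frac{4}{3}, alpha*l = \pi, so exp(alpha B) = cos(\pi) + (sin(\pi)/(\frac{4}{3}))*B = -1 + (0)*B.
Answer: -1
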